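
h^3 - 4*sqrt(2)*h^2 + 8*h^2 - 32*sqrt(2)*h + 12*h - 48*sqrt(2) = (h + 2)*(h + 6)*(h - 4*sqrt(2))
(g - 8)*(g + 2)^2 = g^3 - 4*g^2 - 28*g - 32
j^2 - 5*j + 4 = (j - 4)*(j - 1)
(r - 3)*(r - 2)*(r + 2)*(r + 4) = r^4 + r^3 - 16*r^2 - 4*r + 48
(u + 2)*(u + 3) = u^2 + 5*u + 6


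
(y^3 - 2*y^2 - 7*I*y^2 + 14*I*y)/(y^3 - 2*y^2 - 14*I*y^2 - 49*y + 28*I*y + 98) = y/(y - 7*I)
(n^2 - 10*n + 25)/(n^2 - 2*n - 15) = (n - 5)/(n + 3)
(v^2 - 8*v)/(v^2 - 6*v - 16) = v/(v + 2)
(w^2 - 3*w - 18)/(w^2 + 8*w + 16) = (w^2 - 3*w - 18)/(w^2 + 8*w + 16)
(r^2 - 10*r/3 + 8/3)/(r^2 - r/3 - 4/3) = (r - 2)/(r + 1)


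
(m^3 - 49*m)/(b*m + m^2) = (m^2 - 49)/(b + m)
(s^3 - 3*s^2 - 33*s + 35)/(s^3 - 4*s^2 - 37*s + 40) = (s - 7)/(s - 8)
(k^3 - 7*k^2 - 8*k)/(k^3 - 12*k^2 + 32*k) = (k + 1)/(k - 4)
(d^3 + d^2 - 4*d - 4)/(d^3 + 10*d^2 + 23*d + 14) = (d - 2)/(d + 7)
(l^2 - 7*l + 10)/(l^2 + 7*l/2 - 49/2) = 2*(l^2 - 7*l + 10)/(2*l^2 + 7*l - 49)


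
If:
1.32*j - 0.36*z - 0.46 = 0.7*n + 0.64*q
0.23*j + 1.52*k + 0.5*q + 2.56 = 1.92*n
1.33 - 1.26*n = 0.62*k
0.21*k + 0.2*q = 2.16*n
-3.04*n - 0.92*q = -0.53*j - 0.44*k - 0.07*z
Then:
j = -16.80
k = 3.30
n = -0.57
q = -9.62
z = -44.68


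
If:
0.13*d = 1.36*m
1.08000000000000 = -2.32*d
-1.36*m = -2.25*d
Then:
No Solution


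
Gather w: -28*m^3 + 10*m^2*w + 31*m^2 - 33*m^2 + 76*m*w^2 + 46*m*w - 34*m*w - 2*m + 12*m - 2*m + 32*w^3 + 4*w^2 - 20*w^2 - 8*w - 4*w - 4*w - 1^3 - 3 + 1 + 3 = -28*m^3 - 2*m^2 + 8*m + 32*w^3 + w^2*(76*m - 16) + w*(10*m^2 + 12*m - 16)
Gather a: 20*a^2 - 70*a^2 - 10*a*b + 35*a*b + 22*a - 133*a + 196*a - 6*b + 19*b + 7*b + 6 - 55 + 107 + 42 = -50*a^2 + a*(25*b + 85) + 20*b + 100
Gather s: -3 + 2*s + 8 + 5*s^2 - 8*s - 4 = 5*s^2 - 6*s + 1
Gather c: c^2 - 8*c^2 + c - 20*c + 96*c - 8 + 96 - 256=-7*c^2 + 77*c - 168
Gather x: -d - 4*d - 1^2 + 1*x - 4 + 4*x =-5*d + 5*x - 5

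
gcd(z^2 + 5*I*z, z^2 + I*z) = z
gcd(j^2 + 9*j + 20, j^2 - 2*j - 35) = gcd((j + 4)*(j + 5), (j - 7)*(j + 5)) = j + 5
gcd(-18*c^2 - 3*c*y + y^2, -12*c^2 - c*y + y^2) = 3*c + y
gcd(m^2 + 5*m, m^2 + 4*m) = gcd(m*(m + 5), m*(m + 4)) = m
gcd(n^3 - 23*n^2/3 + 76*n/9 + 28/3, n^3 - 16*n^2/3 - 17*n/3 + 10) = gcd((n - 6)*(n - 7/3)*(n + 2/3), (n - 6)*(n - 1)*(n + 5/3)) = n - 6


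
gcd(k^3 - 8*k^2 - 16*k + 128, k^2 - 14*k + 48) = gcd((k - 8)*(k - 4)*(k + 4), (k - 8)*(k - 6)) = k - 8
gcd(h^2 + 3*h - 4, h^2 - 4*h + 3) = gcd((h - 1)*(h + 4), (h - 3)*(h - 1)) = h - 1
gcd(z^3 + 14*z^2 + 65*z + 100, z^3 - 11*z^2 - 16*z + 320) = z + 5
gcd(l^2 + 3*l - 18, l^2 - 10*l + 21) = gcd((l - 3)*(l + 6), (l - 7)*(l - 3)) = l - 3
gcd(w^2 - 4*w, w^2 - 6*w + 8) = w - 4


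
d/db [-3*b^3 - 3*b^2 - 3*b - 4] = -9*b^2 - 6*b - 3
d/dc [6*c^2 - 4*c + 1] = 12*c - 4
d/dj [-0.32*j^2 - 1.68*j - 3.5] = -0.64*j - 1.68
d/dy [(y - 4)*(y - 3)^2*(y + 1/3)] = 4*y^3 - 29*y^2 + 178*y/3 - 25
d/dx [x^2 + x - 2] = 2*x + 1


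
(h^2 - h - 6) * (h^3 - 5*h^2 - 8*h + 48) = h^5 - 6*h^4 - 9*h^3 + 86*h^2 - 288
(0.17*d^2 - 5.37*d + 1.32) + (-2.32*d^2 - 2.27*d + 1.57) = -2.15*d^2 - 7.64*d + 2.89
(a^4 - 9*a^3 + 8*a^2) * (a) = a^5 - 9*a^4 + 8*a^3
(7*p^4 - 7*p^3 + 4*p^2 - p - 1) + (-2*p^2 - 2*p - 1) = 7*p^4 - 7*p^3 + 2*p^2 - 3*p - 2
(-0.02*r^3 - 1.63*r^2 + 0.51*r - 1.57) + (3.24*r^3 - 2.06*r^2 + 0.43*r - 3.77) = 3.22*r^3 - 3.69*r^2 + 0.94*r - 5.34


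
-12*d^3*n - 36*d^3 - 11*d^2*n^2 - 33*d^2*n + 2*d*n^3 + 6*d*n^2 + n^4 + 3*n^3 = (-3*d + n)*(d + n)*(4*d + n)*(n + 3)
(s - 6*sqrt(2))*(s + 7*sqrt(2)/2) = s^2 - 5*sqrt(2)*s/2 - 42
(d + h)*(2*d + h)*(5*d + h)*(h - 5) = 10*d^3*h - 50*d^3 + 17*d^2*h^2 - 85*d^2*h + 8*d*h^3 - 40*d*h^2 + h^4 - 5*h^3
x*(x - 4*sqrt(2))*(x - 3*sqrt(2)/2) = x^3 - 11*sqrt(2)*x^2/2 + 12*x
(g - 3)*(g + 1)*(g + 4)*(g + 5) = g^4 + 7*g^3 - g^2 - 67*g - 60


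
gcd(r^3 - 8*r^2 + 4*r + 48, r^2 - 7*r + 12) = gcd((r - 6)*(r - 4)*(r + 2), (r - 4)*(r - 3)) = r - 4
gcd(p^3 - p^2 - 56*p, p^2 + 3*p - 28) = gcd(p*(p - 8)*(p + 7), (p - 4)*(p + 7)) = p + 7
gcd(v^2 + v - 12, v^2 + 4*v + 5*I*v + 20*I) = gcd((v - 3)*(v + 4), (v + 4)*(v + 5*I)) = v + 4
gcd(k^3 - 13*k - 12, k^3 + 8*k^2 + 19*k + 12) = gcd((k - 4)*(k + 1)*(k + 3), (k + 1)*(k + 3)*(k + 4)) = k^2 + 4*k + 3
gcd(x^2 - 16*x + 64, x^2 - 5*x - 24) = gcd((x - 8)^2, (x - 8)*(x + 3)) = x - 8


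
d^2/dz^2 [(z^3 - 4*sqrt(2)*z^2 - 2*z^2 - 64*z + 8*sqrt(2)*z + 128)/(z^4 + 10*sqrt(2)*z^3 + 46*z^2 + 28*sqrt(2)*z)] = 2*(z^9 - 12*sqrt(2)*z^8 - 6*z^8 - 762*z^7 - 12*sqrt(2)*z^7 - 6392*sqrt(2)*z^6 + 2252*z^6 - 47568*z^5 + 25440*sqrt(2)*z^5 - 76224*sqrt(2)*z^4 + 230688*z^4 - 87712*z^3 + 493232*sqrt(2)*z^3 + 1027584*z^2 + 494592*sqrt(2)*z + 200704)/(z^3*(z^9 + 30*sqrt(2)*z^8 + 738*z^7 + 4844*sqrt(2)*z^6 + 37308*z^5 + 88008*sqrt(2)*z^4 + 256600*z^3 + 224784*sqrt(2)*z^2 + 216384*z + 43904*sqrt(2)))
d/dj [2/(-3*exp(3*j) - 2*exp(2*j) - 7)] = (18*exp(j) + 8)*exp(2*j)/(3*exp(3*j) + 2*exp(2*j) + 7)^2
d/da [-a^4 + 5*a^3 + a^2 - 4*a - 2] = -4*a^3 + 15*a^2 + 2*a - 4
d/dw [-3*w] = -3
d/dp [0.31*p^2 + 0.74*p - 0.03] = 0.62*p + 0.74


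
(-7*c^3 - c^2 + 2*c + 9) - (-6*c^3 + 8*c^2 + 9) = -c^3 - 9*c^2 + 2*c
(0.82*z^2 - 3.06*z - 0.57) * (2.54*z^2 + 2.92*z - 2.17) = 2.0828*z^4 - 5.378*z^3 - 12.1624*z^2 + 4.9758*z + 1.2369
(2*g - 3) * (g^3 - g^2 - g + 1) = 2*g^4 - 5*g^3 + g^2 + 5*g - 3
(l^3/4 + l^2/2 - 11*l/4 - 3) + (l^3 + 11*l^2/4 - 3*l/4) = 5*l^3/4 + 13*l^2/4 - 7*l/2 - 3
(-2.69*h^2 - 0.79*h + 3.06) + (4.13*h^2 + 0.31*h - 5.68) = 1.44*h^2 - 0.48*h - 2.62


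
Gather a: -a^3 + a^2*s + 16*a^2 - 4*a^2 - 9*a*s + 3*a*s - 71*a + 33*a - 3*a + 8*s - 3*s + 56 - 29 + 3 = -a^3 + a^2*(s + 12) + a*(-6*s - 41) + 5*s + 30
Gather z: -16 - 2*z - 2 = -2*z - 18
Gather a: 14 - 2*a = 14 - 2*a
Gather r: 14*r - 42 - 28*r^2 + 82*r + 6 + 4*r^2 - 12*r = -24*r^2 + 84*r - 36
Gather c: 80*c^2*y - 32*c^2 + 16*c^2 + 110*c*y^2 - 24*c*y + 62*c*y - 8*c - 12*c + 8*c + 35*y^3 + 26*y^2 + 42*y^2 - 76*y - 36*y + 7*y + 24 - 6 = c^2*(80*y - 16) + c*(110*y^2 + 38*y - 12) + 35*y^3 + 68*y^2 - 105*y + 18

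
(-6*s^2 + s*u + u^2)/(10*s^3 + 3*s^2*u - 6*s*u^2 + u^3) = (-3*s - u)/(5*s^2 + 4*s*u - u^2)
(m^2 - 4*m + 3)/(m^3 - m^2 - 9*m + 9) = 1/(m + 3)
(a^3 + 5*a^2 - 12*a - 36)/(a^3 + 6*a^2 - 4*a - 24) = (a - 3)/(a - 2)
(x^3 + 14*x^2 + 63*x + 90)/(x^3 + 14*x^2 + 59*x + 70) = (x^2 + 9*x + 18)/(x^2 + 9*x + 14)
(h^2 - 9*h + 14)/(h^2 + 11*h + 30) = (h^2 - 9*h + 14)/(h^2 + 11*h + 30)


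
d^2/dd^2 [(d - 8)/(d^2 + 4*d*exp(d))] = 2*(-d*(d + 4*exp(d))*(4*d*exp(d) + 2*d + (d - 8)*(2*d*exp(d) + 4*exp(d) + 1) + 4*exp(d)) + 4*(d - 8)*(2*d*exp(d) + d + 2*exp(d))^2)/(d^3*(d + 4*exp(d))^3)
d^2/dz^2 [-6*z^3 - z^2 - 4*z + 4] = -36*z - 2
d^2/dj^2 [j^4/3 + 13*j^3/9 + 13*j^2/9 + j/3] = 4*j^2 + 26*j/3 + 26/9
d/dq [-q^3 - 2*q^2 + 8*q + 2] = -3*q^2 - 4*q + 8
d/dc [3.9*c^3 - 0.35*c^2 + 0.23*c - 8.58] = 11.7*c^2 - 0.7*c + 0.23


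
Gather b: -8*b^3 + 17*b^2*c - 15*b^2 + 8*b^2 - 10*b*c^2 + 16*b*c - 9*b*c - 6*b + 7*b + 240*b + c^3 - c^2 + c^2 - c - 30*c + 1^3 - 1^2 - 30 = -8*b^3 + b^2*(17*c - 7) + b*(-10*c^2 + 7*c + 241) + c^3 - 31*c - 30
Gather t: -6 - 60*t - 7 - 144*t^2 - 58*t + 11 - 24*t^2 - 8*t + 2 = -168*t^2 - 126*t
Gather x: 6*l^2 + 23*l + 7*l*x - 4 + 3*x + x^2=6*l^2 + 23*l + x^2 + x*(7*l + 3) - 4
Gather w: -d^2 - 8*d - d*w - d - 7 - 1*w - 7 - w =-d^2 - 9*d + w*(-d - 2) - 14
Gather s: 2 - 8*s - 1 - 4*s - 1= -12*s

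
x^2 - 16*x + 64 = (x - 8)^2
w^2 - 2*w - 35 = (w - 7)*(w + 5)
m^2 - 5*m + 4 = (m - 4)*(m - 1)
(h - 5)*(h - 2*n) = h^2 - 2*h*n - 5*h + 10*n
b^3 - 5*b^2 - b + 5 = (b - 5)*(b - 1)*(b + 1)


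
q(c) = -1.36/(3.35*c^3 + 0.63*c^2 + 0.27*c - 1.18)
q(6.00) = -0.00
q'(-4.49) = 0.00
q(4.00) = -0.01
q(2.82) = -0.02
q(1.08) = -0.33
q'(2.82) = 0.02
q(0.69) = -3.34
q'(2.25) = 0.04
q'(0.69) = 48.70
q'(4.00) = 0.00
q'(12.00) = 0.00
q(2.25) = -0.03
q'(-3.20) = 0.01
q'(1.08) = 1.10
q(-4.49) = 0.00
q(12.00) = -0.00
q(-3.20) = 0.01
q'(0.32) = 2.74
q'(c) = -1.36*(-10.05*c^2 - 1.26*c - 0.27)/(3.35*c^3 + 0.63*c^2 + 0.27*c - 1.18)^2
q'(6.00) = 0.00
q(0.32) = 1.48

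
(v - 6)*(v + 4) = v^2 - 2*v - 24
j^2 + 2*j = j*(j + 2)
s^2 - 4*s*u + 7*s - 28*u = (s + 7)*(s - 4*u)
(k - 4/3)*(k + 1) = k^2 - k/3 - 4/3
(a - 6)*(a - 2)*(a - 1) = a^3 - 9*a^2 + 20*a - 12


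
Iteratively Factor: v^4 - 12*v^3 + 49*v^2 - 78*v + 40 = (v - 1)*(v^3 - 11*v^2 + 38*v - 40) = (v - 4)*(v - 1)*(v^2 - 7*v + 10) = (v - 5)*(v - 4)*(v - 1)*(v - 2)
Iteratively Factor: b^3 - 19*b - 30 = (b + 3)*(b^2 - 3*b - 10) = (b - 5)*(b + 3)*(b + 2)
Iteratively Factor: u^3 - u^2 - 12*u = (u - 4)*(u^2 + 3*u) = u*(u - 4)*(u + 3)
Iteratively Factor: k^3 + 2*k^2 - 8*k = (k)*(k^2 + 2*k - 8) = k*(k - 2)*(k + 4)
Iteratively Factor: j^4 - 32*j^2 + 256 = (j - 4)*(j^3 + 4*j^2 - 16*j - 64) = (j - 4)*(j + 4)*(j^2 - 16) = (j - 4)*(j + 4)^2*(j - 4)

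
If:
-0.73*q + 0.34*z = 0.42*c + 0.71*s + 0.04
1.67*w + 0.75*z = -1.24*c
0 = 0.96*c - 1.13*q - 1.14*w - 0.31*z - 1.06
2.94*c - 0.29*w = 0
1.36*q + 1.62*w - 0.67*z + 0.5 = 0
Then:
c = 0.03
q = -1.01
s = 0.66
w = 0.27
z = -0.65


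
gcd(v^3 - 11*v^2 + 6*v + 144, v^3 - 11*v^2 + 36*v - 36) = v - 6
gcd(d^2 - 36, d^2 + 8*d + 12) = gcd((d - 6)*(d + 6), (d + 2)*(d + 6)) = d + 6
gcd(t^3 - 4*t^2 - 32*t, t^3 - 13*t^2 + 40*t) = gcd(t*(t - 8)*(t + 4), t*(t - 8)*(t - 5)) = t^2 - 8*t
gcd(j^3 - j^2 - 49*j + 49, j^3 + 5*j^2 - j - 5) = j - 1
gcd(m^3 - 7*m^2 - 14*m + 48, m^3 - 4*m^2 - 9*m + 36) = m + 3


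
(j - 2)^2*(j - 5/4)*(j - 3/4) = j^4 - 6*j^3 + 207*j^2/16 - 47*j/4 + 15/4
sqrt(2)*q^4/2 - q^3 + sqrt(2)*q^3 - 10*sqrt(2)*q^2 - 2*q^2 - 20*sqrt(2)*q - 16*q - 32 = (q - 4*sqrt(2))*(q + sqrt(2))*(q + 2*sqrt(2))*(sqrt(2)*q/2 + sqrt(2))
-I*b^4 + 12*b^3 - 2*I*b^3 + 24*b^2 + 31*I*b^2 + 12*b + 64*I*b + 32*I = (b + 1)*(b + 4*I)*(b + 8*I)*(-I*b - I)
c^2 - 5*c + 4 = (c - 4)*(c - 1)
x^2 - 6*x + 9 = (x - 3)^2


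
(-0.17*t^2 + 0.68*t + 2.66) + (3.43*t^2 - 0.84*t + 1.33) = 3.26*t^2 - 0.16*t + 3.99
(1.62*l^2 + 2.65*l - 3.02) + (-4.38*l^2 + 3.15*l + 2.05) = -2.76*l^2 + 5.8*l - 0.97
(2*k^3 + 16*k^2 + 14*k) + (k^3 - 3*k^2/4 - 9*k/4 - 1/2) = 3*k^3 + 61*k^2/4 + 47*k/4 - 1/2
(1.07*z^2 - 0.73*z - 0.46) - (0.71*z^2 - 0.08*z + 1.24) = 0.36*z^2 - 0.65*z - 1.7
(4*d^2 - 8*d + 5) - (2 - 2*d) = 4*d^2 - 6*d + 3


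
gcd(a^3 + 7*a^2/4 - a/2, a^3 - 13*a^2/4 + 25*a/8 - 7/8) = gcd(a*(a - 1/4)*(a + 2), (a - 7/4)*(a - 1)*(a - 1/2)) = 1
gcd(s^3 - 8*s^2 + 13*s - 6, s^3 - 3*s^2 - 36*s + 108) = s - 6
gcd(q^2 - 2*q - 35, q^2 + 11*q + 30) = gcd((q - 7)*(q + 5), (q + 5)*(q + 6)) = q + 5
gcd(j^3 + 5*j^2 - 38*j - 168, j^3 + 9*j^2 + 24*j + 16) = j + 4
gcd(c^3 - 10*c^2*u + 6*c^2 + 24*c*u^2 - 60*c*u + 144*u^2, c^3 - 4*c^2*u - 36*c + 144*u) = -c^2 + 4*c*u - 6*c + 24*u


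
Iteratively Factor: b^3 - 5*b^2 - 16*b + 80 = (b - 4)*(b^2 - b - 20) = (b - 5)*(b - 4)*(b + 4)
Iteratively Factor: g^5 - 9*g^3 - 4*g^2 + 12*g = (g + 2)*(g^4 - 2*g^3 - 5*g^2 + 6*g) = (g - 1)*(g + 2)*(g^3 - g^2 - 6*g) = (g - 1)*(g + 2)^2*(g^2 - 3*g) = (g - 3)*(g - 1)*(g + 2)^2*(g)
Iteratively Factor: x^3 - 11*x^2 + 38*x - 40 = (x - 5)*(x^2 - 6*x + 8) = (x - 5)*(x - 2)*(x - 4)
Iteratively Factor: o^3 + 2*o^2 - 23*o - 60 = (o + 3)*(o^2 - o - 20) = (o + 3)*(o + 4)*(o - 5)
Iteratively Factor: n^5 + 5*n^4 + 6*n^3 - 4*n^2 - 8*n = (n)*(n^4 + 5*n^3 + 6*n^2 - 4*n - 8) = n*(n + 2)*(n^3 + 3*n^2 - 4) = n*(n + 2)^2*(n^2 + n - 2) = n*(n + 2)^3*(n - 1)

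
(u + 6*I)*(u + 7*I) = u^2 + 13*I*u - 42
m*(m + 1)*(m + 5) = m^3 + 6*m^2 + 5*m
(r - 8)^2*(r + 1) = r^3 - 15*r^2 + 48*r + 64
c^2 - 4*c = c*(c - 4)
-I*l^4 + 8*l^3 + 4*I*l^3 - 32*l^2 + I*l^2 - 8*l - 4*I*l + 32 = (l - 4)*(l + 1)*(l + 8*I)*(-I*l + I)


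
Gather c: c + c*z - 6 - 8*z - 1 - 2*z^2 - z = c*(z + 1) - 2*z^2 - 9*z - 7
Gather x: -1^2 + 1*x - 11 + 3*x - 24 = 4*x - 36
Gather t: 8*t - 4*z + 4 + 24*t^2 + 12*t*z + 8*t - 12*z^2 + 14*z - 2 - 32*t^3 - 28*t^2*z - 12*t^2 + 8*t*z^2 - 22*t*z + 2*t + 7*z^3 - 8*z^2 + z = -32*t^3 + t^2*(12 - 28*z) + t*(8*z^2 - 10*z + 18) + 7*z^3 - 20*z^2 + 11*z + 2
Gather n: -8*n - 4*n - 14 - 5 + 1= -12*n - 18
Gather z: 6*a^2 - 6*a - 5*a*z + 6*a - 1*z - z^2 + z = 6*a^2 - 5*a*z - z^2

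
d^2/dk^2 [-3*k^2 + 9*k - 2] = -6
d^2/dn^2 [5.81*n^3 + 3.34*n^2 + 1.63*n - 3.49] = 34.86*n + 6.68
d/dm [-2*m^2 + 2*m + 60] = 2 - 4*m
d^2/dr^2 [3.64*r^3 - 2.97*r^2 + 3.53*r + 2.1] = 21.84*r - 5.94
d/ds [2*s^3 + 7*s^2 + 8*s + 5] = 6*s^2 + 14*s + 8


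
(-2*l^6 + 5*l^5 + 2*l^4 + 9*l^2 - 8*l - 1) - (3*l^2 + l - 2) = -2*l^6 + 5*l^5 + 2*l^4 + 6*l^2 - 9*l + 1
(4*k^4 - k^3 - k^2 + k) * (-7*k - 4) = -28*k^5 - 9*k^4 + 11*k^3 - 3*k^2 - 4*k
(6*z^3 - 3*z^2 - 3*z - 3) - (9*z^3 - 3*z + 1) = -3*z^3 - 3*z^2 - 4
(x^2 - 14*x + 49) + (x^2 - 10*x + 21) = 2*x^2 - 24*x + 70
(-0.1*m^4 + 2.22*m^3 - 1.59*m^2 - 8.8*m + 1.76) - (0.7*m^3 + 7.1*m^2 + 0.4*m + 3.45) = -0.1*m^4 + 1.52*m^3 - 8.69*m^2 - 9.2*m - 1.69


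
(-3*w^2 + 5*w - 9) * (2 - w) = 3*w^3 - 11*w^2 + 19*w - 18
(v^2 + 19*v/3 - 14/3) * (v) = v^3 + 19*v^2/3 - 14*v/3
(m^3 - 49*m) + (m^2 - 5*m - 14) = m^3 + m^2 - 54*m - 14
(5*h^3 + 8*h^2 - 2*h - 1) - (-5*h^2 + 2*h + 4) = 5*h^3 + 13*h^2 - 4*h - 5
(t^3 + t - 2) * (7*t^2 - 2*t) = 7*t^5 - 2*t^4 + 7*t^3 - 16*t^2 + 4*t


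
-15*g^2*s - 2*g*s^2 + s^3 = s*(-5*g + s)*(3*g + s)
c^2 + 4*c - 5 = (c - 1)*(c + 5)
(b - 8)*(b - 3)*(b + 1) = b^3 - 10*b^2 + 13*b + 24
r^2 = r^2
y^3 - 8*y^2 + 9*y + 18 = (y - 6)*(y - 3)*(y + 1)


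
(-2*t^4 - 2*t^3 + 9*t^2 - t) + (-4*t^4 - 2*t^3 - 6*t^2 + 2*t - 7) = -6*t^4 - 4*t^3 + 3*t^2 + t - 7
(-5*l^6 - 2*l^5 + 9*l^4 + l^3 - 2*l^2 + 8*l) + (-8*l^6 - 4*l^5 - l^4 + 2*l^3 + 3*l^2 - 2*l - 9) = -13*l^6 - 6*l^5 + 8*l^4 + 3*l^3 + l^2 + 6*l - 9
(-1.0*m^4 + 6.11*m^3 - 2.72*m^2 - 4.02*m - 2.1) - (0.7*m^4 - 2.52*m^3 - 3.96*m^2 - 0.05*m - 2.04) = -1.7*m^4 + 8.63*m^3 + 1.24*m^2 - 3.97*m - 0.0600000000000001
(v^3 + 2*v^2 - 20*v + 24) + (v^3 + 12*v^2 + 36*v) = 2*v^3 + 14*v^2 + 16*v + 24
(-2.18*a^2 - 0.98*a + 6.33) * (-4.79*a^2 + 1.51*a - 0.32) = 10.4422*a^4 + 1.4024*a^3 - 31.1029*a^2 + 9.8719*a - 2.0256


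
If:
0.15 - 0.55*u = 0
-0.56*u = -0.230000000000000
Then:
No Solution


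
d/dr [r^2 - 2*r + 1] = 2*r - 2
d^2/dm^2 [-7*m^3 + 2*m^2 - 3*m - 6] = 4 - 42*m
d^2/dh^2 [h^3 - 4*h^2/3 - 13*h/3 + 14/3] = 6*h - 8/3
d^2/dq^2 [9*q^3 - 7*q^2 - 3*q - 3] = 54*q - 14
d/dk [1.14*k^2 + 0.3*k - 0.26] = 2.28*k + 0.3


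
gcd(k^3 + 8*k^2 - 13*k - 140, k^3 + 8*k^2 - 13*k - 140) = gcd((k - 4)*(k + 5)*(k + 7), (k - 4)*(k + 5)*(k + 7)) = k^3 + 8*k^2 - 13*k - 140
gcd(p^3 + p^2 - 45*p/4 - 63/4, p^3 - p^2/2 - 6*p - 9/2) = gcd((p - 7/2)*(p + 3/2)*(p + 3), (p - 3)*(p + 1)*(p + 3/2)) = p + 3/2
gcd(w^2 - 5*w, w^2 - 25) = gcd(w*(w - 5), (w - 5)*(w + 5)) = w - 5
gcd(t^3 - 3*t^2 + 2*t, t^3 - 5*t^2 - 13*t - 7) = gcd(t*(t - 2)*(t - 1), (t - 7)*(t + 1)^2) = 1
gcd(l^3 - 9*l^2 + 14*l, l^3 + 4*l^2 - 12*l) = l^2 - 2*l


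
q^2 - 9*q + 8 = (q - 8)*(q - 1)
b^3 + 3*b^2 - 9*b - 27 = (b - 3)*(b + 3)^2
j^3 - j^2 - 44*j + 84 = (j - 6)*(j - 2)*(j + 7)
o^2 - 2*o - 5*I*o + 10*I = (o - 2)*(o - 5*I)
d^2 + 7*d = d*(d + 7)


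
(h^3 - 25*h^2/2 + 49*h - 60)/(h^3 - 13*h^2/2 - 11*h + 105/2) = (h^2 - 10*h + 24)/(h^2 - 4*h - 21)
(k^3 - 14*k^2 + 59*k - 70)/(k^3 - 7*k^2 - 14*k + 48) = (k^2 - 12*k + 35)/(k^2 - 5*k - 24)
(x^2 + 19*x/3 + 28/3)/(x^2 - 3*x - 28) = (x + 7/3)/(x - 7)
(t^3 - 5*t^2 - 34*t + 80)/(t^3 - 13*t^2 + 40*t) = (t^2 + 3*t - 10)/(t*(t - 5))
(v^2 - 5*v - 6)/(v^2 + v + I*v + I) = (v - 6)/(v + I)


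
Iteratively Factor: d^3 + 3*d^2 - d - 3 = (d - 1)*(d^2 + 4*d + 3) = (d - 1)*(d + 1)*(d + 3)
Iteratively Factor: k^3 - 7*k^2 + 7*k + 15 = (k - 3)*(k^2 - 4*k - 5) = (k - 3)*(k + 1)*(k - 5)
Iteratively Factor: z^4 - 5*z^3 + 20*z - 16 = (z - 1)*(z^3 - 4*z^2 - 4*z + 16) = (z - 4)*(z - 1)*(z^2 - 4) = (z - 4)*(z - 2)*(z - 1)*(z + 2)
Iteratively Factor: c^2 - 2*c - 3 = (c - 3)*(c + 1)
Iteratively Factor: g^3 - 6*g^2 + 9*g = (g - 3)*(g^2 - 3*g) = (g - 3)^2*(g)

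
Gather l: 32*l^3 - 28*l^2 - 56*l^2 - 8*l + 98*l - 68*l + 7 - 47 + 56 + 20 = 32*l^3 - 84*l^2 + 22*l + 36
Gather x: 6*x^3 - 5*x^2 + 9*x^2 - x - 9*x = 6*x^3 + 4*x^2 - 10*x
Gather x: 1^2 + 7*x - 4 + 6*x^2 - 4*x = 6*x^2 + 3*x - 3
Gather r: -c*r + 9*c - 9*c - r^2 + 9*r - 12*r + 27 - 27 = -r^2 + r*(-c - 3)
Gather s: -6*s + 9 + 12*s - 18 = 6*s - 9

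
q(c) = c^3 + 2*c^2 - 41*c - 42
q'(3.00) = -2.00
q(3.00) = -120.00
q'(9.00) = 238.00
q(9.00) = 480.00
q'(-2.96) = -26.56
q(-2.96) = 70.95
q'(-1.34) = -40.97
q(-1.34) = 14.13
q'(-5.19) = 19.05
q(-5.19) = 84.86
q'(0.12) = -40.48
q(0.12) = -46.89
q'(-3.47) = -18.76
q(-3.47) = 82.57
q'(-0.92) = -42.14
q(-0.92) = -3.37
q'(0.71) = -36.65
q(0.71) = -69.74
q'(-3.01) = -25.86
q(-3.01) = 72.26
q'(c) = 3*c^2 + 4*c - 41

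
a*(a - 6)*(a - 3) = a^3 - 9*a^2 + 18*a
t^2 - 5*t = t*(t - 5)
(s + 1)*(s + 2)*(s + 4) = s^3 + 7*s^2 + 14*s + 8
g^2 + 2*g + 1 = (g + 1)^2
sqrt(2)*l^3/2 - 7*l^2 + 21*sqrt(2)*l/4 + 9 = (l - 6*sqrt(2))*(l - 3*sqrt(2)/2)*(sqrt(2)*l/2 + 1/2)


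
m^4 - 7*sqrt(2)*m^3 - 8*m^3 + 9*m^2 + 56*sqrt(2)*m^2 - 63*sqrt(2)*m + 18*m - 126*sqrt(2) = (m - 6)*(m - 3)*(m + 1)*(m - 7*sqrt(2))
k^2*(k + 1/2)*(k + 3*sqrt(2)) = k^4 + k^3/2 + 3*sqrt(2)*k^3 + 3*sqrt(2)*k^2/2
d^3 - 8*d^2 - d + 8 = (d - 8)*(d - 1)*(d + 1)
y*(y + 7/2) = y^2 + 7*y/2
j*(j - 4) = j^2 - 4*j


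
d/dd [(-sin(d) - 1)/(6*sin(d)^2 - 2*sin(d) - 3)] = (6*sin(d)^2 + 12*sin(d) + 1)*cos(d)/(2*sin(d) + 3*cos(2*d))^2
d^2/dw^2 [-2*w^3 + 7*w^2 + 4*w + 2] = 14 - 12*w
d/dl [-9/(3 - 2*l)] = -18/(2*l - 3)^2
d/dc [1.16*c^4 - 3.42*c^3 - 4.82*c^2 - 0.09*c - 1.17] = 4.64*c^3 - 10.26*c^2 - 9.64*c - 0.09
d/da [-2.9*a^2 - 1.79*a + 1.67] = -5.8*a - 1.79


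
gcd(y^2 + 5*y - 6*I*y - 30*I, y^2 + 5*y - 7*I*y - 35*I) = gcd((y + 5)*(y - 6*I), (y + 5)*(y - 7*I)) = y + 5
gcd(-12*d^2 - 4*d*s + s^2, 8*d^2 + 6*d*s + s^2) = 2*d + s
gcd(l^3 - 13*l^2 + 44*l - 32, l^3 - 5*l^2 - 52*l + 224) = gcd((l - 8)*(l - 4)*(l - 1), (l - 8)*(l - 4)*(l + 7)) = l^2 - 12*l + 32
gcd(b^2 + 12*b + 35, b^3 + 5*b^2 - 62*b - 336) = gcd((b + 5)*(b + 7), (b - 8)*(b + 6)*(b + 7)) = b + 7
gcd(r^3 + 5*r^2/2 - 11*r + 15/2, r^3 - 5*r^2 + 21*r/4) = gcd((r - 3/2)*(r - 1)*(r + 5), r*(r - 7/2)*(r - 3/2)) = r - 3/2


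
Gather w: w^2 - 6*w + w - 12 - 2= w^2 - 5*w - 14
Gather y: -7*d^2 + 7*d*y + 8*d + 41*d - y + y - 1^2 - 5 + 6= -7*d^2 + 7*d*y + 49*d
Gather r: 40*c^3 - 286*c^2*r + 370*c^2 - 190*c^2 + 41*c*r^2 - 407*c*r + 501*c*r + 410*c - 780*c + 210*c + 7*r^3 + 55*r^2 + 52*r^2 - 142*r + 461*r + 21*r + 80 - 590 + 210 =40*c^3 + 180*c^2 - 160*c + 7*r^3 + r^2*(41*c + 107) + r*(-286*c^2 + 94*c + 340) - 300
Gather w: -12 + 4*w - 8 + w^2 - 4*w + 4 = w^2 - 16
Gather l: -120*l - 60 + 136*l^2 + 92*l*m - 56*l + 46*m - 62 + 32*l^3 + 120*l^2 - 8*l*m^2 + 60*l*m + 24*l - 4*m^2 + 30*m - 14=32*l^3 + 256*l^2 + l*(-8*m^2 + 152*m - 152) - 4*m^2 + 76*m - 136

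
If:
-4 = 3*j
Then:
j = -4/3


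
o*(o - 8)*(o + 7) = o^3 - o^2 - 56*o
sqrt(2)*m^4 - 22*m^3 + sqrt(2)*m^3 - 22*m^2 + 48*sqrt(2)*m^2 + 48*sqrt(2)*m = m*(m - 8*sqrt(2))*(m - 3*sqrt(2))*(sqrt(2)*m + sqrt(2))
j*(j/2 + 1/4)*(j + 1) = j^3/2 + 3*j^2/4 + j/4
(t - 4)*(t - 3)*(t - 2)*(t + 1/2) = t^4 - 17*t^3/2 + 43*t^2/2 - 11*t - 12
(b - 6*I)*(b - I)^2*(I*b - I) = I*b^4 + 8*b^3 - I*b^3 - 8*b^2 - 13*I*b^2 - 6*b + 13*I*b + 6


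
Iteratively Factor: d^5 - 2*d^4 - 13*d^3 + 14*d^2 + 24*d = (d - 2)*(d^4 - 13*d^2 - 12*d) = (d - 4)*(d - 2)*(d^3 + 4*d^2 + 3*d) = (d - 4)*(d - 2)*(d + 1)*(d^2 + 3*d) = (d - 4)*(d - 2)*(d + 1)*(d + 3)*(d)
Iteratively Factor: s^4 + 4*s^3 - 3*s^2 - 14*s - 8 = (s + 1)*(s^3 + 3*s^2 - 6*s - 8) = (s + 1)^2*(s^2 + 2*s - 8) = (s - 2)*(s + 1)^2*(s + 4)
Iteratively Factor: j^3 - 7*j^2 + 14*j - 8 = (j - 4)*(j^2 - 3*j + 2) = (j - 4)*(j - 1)*(j - 2)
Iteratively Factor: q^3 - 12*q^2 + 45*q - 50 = (q - 5)*(q^2 - 7*q + 10) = (q - 5)*(q - 2)*(q - 5)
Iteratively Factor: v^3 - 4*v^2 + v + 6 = (v + 1)*(v^2 - 5*v + 6) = (v - 3)*(v + 1)*(v - 2)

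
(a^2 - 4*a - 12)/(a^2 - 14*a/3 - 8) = 3*(a + 2)/(3*a + 4)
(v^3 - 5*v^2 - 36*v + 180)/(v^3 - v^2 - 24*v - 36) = (v^2 + v - 30)/(v^2 + 5*v + 6)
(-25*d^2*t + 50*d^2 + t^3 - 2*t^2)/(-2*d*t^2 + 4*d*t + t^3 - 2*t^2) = (-25*d^2 + t^2)/(t*(-2*d + t))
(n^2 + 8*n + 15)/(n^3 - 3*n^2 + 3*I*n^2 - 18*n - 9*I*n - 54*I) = (n + 5)/(n^2 + 3*n*(-2 + I) - 18*I)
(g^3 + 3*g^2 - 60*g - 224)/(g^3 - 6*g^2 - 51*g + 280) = (g + 4)/(g - 5)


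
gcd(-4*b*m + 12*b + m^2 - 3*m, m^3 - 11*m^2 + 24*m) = m - 3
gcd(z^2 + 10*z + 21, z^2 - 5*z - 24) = z + 3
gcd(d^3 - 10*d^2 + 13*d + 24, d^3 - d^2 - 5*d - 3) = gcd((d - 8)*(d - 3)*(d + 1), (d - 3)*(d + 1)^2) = d^2 - 2*d - 3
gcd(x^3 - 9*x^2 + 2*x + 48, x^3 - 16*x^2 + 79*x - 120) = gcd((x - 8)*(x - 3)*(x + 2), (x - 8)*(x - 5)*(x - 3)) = x^2 - 11*x + 24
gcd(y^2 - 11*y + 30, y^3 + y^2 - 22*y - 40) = y - 5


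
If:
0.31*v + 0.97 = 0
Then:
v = -3.13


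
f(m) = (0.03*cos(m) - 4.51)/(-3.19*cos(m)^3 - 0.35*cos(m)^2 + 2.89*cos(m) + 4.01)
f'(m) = (0.03*cos(m) - 4.51)*(-9.57*sin(m)*cos(m)^2 - 0.7*sin(m)*cos(m) + 2.89*sin(m))/(-3.19*cos(m)^3 - 0.35*cos(m)^2 + 2.89*cos(m) + 4.01)^2 - 0.03*sin(m)/(-3.19*cos(m)^3 - 0.35*cos(m)^2 + 2.89*cos(m) + 4.01) = (-0.1914*cos(m)^3 + 43.1502*cos(m)^2 + 3.157*cos(m) - 13.1542)*sin(m)/(10.1761*cos(m)^6 + 2.233*cos(m)^5 - 18.3157*cos(m)^4 - 27.6068*cos(m)^3 + 5.5451*cos(m)^2 + 23.1778*cos(m) + 16.0801)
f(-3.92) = -1.55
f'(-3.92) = 0.54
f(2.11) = -1.58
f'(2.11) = -0.35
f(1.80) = -1.34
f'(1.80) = -1.00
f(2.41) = -1.52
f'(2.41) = 0.64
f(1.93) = -1.46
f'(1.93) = -0.88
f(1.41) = -1.01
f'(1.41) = -0.58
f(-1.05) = -0.90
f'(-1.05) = 0.03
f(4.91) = -0.99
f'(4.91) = 0.52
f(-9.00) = -1.30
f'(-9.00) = -0.67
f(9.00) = -1.30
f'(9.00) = 0.67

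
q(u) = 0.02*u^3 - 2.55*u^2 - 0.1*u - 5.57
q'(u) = 0.06*u^2 - 5.1*u - 0.1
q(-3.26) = -33.04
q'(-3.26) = 17.16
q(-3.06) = -29.71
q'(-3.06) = 16.07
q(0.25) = -5.75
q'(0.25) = -1.37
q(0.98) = -8.10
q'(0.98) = -5.04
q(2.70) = -24.04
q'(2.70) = -13.43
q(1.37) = -10.44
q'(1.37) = -6.97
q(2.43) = -20.58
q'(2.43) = -12.14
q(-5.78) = -94.05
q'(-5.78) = 31.38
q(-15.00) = -645.32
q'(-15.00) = 89.90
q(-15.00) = -645.32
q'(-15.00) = 89.90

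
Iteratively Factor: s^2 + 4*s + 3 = (s + 1)*(s + 3)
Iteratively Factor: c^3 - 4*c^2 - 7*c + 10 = (c + 2)*(c^2 - 6*c + 5) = (c - 5)*(c + 2)*(c - 1)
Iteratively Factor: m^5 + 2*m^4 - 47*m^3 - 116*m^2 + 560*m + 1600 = (m - 5)*(m^4 + 7*m^3 - 12*m^2 - 176*m - 320) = (m - 5)*(m + 4)*(m^3 + 3*m^2 - 24*m - 80) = (m - 5)^2*(m + 4)*(m^2 + 8*m + 16) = (m - 5)^2*(m + 4)^2*(m + 4)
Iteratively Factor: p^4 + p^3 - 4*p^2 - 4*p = (p + 2)*(p^3 - p^2 - 2*p) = (p + 1)*(p + 2)*(p^2 - 2*p) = p*(p + 1)*(p + 2)*(p - 2)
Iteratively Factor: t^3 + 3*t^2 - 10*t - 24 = (t - 3)*(t^2 + 6*t + 8) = (t - 3)*(t + 2)*(t + 4)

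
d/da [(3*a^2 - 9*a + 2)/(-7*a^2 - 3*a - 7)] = (-72*a^2 - 14*a + 69)/(49*a^4 + 42*a^3 + 107*a^2 + 42*a + 49)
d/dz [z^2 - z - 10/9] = 2*z - 1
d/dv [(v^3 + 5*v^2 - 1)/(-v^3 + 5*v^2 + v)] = (10*v^4 + 2*v^3 + 2*v^2 + 10*v + 1)/(v^2*(v^4 - 10*v^3 + 23*v^2 + 10*v + 1))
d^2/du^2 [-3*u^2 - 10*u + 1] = -6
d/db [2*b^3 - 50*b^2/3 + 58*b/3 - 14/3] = 6*b^2 - 100*b/3 + 58/3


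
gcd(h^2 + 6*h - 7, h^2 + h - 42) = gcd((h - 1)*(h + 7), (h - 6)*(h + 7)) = h + 7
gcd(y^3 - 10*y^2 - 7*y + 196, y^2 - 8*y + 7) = y - 7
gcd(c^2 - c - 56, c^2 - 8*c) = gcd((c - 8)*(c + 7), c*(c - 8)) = c - 8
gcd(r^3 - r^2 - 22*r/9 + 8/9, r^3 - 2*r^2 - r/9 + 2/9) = r^2 - 7*r/3 + 2/3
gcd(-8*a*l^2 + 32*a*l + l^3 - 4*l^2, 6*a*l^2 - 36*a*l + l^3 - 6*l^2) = l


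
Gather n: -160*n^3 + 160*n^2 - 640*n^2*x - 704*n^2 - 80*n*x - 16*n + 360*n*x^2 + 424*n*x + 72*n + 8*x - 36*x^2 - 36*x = -160*n^3 + n^2*(-640*x - 544) + n*(360*x^2 + 344*x + 56) - 36*x^2 - 28*x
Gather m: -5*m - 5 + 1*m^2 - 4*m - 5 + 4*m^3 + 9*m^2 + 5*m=4*m^3 + 10*m^2 - 4*m - 10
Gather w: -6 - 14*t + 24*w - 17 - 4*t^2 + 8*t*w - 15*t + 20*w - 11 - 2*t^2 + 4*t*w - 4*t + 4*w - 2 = -6*t^2 - 33*t + w*(12*t + 48) - 36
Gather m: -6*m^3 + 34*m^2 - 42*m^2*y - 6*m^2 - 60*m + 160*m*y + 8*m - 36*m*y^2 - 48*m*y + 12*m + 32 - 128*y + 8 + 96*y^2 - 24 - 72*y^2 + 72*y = -6*m^3 + m^2*(28 - 42*y) + m*(-36*y^2 + 112*y - 40) + 24*y^2 - 56*y + 16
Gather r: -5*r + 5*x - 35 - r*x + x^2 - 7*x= r*(-x - 5) + x^2 - 2*x - 35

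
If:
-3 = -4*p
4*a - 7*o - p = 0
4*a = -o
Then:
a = 3/128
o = -3/32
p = 3/4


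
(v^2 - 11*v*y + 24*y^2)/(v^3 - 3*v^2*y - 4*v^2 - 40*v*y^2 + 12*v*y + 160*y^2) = (v - 3*y)/(v^2 + 5*v*y - 4*v - 20*y)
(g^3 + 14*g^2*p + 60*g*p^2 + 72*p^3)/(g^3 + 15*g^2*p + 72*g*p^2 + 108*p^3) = (g + 2*p)/(g + 3*p)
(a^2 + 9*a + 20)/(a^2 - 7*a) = (a^2 + 9*a + 20)/(a*(a - 7))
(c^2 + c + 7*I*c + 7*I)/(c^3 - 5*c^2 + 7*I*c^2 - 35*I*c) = (c + 1)/(c*(c - 5))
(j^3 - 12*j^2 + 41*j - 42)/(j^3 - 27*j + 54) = (j^2 - 9*j + 14)/(j^2 + 3*j - 18)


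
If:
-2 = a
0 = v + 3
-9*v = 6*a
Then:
No Solution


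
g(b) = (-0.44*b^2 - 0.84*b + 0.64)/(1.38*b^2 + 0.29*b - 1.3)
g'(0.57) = 1.88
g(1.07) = -1.29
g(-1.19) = 3.29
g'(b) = (-2.76*b - 0.29)*(-0.44*b^2 - 0.84*b + 0.64)/(1.38*b^2 + 0.29*b - 1.3)^2 + (-0.88*b - 0.84)/(1.38*b^2 + 0.29*b - 1.3)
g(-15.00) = -0.28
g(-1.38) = 1.04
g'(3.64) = 0.04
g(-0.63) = -1.06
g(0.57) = -0.03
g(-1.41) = 0.92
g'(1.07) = 4.08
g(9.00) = -0.38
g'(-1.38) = 4.33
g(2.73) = -0.50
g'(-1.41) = 3.58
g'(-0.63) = 1.95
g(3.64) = -0.46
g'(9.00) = 0.01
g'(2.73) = 0.07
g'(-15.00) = 0.00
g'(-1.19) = 32.53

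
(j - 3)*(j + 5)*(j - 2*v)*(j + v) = j^4 - j^3*v + 2*j^3 - 2*j^2*v^2 - 2*j^2*v - 15*j^2 - 4*j*v^2 + 15*j*v + 30*v^2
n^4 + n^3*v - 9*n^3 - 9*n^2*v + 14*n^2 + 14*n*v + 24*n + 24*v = (n - 6)*(n - 4)*(n + 1)*(n + v)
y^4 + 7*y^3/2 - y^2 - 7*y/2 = y*(y - 1)*(y + 1)*(y + 7/2)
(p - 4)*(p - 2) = p^2 - 6*p + 8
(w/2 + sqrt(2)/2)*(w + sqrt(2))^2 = w^3/2 + 3*sqrt(2)*w^2/2 + 3*w + sqrt(2)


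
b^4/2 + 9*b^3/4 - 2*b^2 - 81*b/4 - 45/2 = (b/2 + 1)*(b - 3)*(b + 5/2)*(b + 3)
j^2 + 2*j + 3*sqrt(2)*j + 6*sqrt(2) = (j + 2)*(j + 3*sqrt(2))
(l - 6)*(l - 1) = l^2 - 7*l + 6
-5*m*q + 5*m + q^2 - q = (-5*m + q)*(q - 1)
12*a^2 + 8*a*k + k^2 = (2*a + k)*(6*a + k)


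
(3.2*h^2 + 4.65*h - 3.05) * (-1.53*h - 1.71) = -4.896*h^3 - 12.5865*h^2 - 3.285*h + 5.2155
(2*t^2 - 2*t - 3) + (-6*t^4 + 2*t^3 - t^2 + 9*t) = -6*t^4 + 2*t^3 + t^2 + 7*t - 3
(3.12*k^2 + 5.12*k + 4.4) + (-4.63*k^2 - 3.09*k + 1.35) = -1.51*k^2 + 2.03*k + 5.75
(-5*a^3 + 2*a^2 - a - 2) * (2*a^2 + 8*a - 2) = -10*a^5 - 36*a^4 + 24*a^3 - 16*a^2 - 14*a + 4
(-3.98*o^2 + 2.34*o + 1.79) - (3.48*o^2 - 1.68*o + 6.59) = -7.46*o^2 + 4.02*o - 4.8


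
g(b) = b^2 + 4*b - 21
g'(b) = 2*b + 4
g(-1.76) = -24.94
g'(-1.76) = 0.48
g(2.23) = -7.11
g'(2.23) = 8.46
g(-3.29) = -23.34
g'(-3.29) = -2.58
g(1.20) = -14.76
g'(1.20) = 6.40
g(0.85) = -16.88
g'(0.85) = 5.70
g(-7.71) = 7.60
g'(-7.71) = -11.42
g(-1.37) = -24.60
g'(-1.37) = 1.26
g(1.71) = -11.24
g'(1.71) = 7.42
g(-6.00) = -9.00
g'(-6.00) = -8.00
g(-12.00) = 75.00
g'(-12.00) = -20.00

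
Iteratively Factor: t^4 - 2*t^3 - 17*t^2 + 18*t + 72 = (t + 2)*(t^3 - 4*t^2 - 9*t + 36) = (t + 2)*(t + 3)*(t^2 - 7*t + 12) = (t - 4)*(t + 2)*(t + 3)*(t - 3)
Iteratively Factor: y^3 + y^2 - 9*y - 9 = (y - 3)*(y^2 + 4*y + 3) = (y - 3)*(y + 3)*(y + 1)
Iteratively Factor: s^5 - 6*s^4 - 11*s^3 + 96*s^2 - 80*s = (s - 1)*(s^4 - 5*s^3 - 16*s^2 + 80*s) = (s - 5)*(s - 1)*(s^3 - 16*s) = (s - 5)*(s - 1)*(s + 4)*(s^2 - 4*s) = (s - 5)*(s - 4)*(s - 1)*(s + 4)*(s)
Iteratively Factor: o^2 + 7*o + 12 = (o + 4)*(o + 3)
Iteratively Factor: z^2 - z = (z - 1)*(z)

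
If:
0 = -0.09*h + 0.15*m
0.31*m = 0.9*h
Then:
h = 0.00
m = 0.00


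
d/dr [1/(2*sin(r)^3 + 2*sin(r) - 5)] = 2*(-7*cos(r) + 3*cos(3*r))/(7*sin(r) - sin(3*r) - 10)^2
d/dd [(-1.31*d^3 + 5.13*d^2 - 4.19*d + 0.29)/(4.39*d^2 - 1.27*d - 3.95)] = (-5.7509*d^4 + 3.3274*d^3 + 27.4025*d^2 - 43.0732*d + 16.9188)/(19.2721*d^4 - 11.1506*d^3 - 33.0681*d^2 + 10.033*d + 15.6025)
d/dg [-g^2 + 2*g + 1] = 2 - 2*g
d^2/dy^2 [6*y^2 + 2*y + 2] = 12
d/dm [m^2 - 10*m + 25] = 2*m - 10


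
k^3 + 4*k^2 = k^2*(k + 4)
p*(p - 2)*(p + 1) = p^3 - p^2 - 2*p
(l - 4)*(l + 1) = l^2 - 3*l - 4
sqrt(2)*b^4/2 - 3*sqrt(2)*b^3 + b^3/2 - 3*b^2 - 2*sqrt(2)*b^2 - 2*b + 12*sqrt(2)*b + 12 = (b - 6)*(b - 2)*(b + sqrt(2)/2)*(sqrt(2)*b/2 + sqrt(2))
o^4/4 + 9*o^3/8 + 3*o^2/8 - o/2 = o*(o/4 + 1)*(o - 1/2)*(o + 1)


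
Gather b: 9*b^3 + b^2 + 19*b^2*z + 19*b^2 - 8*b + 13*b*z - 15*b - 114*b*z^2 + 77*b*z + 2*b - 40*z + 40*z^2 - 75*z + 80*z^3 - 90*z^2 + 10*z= 9*b^3 + b^2*(19*z + 20) + b*(-114*z^2 + 90*z - 21) + 80*z^3 - 50*z^2 - 105*z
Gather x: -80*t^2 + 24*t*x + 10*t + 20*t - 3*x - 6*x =-80*t^2 + 30*t + x*(24*t - 9)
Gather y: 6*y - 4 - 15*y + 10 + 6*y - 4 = 2 - 3*y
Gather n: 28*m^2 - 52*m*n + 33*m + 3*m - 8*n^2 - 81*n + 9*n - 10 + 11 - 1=28*m^2 + 36*m - 8*n^2 + n*(-52*m - 72)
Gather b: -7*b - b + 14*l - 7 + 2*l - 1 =-8*b + 16*l - 8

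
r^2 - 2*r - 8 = (r - 4)*(r + 2)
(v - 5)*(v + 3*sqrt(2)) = v^2 - 5*v + 3*sqrt(2)*v - 15*sqrt(2)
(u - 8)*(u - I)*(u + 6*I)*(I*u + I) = I*u^4 - 5*u^3 - 7*I*u^3 + 35*u^2 - 2*I*u^2 + 40*u - 42*I*u - 48*I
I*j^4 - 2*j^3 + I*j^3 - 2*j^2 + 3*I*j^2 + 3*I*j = j*(j - I)*(j + 3*I)*(I*j + I)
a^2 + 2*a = a*(a + 2)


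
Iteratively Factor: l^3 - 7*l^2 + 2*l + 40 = (l - 4)*(l^2 - 3*l - 10) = (l - 5)*(l - 4)*(l + 2)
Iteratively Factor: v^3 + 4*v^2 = (v + 4)*(v^2) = v*(v + 4)*(v)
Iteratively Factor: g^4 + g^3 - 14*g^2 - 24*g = (g + 2)*(g^3 - g^2 - 12*g) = (g + 2)*(g + 3)*(g^2 - 4*g) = g*(g + 2)*(g + 3)*(g - 4)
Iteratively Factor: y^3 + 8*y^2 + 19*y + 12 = (y + 1)*(y^2 + 7*y + 12) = (y + 1)*(y + 4)*(y + 3)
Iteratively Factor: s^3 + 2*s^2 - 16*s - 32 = (s + 4)*(s^2 - 2*s - 8) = (s - 4)*(s + 4)*(s + 2)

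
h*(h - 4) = h^2 - 4*h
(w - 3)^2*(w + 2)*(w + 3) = w^4 - w^3 - 15*w^2 + 9*w + 54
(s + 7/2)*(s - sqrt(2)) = s^2 - sqrt(2)*s + 7*s/2 - 7*sqrt(2)/2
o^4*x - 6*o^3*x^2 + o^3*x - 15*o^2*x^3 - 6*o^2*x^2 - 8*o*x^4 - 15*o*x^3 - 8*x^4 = (o - 8*x)*(o + x)^2*(o*x + x)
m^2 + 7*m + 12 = (m + 3)*(m + 4)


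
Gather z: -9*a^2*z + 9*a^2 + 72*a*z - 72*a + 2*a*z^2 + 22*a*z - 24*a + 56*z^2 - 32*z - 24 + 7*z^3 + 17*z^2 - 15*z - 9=9*a^2 - 96*a + 7*z^3 + z^2*(2*a + 73) + z*(-9*a^2 + 94*a - 47) - 33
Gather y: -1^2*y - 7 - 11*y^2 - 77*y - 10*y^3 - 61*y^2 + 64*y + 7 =-10*y^3 - 72*y^2 - 14*y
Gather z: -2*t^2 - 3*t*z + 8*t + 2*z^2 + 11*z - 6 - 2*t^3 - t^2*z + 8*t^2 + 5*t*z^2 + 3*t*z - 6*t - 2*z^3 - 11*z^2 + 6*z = -2*t^3 + 6*t^2 + 2*t - 2*z^3 + z^2*(5*t - 9) + z*(17 - t^2) - 6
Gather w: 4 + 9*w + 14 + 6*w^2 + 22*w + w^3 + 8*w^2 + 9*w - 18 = w^3 + 14*w^2 + 40*w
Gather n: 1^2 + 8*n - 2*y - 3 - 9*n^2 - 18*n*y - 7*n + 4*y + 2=-9*n^2 + n*(1 - 18*y) + 2*y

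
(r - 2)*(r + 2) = r^2 - 4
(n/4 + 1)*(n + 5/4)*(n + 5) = n^3/4 + 41*n^2/16 + 125*n/16 + 25/4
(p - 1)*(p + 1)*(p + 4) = p^3 + 4*p^2 - p - 4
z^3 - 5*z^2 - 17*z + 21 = (z - 7)*(z - 1)*(z + 3)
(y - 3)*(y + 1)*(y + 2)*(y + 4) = y^4 + 4*y^3 - 7*y^2 - 34*y - 24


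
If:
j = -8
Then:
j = -8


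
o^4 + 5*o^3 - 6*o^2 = o^2*(o - 1)*(o + 6)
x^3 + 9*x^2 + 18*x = x*(x + 3)*(x + 6)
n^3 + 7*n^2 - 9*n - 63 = (n - 3)*(n + 3)*(n + 7)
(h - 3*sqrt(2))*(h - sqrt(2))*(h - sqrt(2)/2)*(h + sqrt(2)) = h^4 - 7*sqrt(2)*h^3/2 + h^2 + 7*sqrt(2)*h - 6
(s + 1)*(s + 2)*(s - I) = s^3 + 3*s^2 - I*s^2 + 2*s - 3*I*s - 2*I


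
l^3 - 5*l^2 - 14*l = l*(l - 7)*(l + 2)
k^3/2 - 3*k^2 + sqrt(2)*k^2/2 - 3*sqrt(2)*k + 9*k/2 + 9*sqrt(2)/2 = (k/2 + sqrt(2)/2)*(k - 3)^2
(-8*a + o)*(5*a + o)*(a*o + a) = -40*a^3*o - 40*a^3 - 3*a^2*o^2 - 3*a^2*o + a*o^3 + a*o^2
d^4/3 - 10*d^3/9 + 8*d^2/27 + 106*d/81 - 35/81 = (d/3 + 1/3)*(d - 7/3)*(d - 5/3)*(d - 1/3)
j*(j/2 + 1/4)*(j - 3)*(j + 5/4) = j^4/2 - 5*j^3/8 - 37*j^2/16 - 15*j/16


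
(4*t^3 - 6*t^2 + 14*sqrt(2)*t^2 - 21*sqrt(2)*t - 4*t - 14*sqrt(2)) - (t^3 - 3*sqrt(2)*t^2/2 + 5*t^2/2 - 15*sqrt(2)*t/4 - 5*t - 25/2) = 3*t^3 - 17*t^2/2 + 31*sqrt(2)*t^2/2 - 69*sqrt(2)*t/4 + t - 14*sqrt(2) + 25/2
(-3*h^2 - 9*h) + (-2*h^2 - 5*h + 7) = -5*h^2 - 14*h + 7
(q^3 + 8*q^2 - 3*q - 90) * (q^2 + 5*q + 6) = q^5 + 13*q^4 + 43*q^3 - 57*q^2 - 468*q - 540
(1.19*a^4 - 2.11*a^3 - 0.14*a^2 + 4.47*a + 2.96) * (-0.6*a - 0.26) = -0.714*a^5 + 0.9566*a^4 + 0.6326*a^3 - 2.6456*a^2 - 2.9382*a - 0.7696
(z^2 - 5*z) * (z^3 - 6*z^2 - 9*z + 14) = z^5 - 11*z^4 + 21*z^3 + 59*z^2 - 70*z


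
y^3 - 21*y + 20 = (y - 4)*(y - 1)*(y + 5)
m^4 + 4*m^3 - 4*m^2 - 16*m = m*(m - 2)*(m + 2)*(m + 4)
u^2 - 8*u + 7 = (u - 7)*(u - 1)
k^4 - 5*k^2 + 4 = (k - 2)*(k - 1)*(k + 1)*(k + 2)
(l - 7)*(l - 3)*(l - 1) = l^3 - 11*l^2 + 31*l - 21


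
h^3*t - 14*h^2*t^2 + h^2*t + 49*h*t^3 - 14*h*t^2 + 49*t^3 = (h - 7*t)^2*(h*t + t)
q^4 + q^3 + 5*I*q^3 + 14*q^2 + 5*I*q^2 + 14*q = q*(q + 1)*(q - 2*I)*(q + 7*I)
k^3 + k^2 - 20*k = k*(k - 4)*(k + 5)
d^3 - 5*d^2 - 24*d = d*(d - 8)*(d + 3)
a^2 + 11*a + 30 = (a + 5)*(a + 6)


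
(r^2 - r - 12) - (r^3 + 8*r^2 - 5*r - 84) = -r^3 - 7*r^2 + 4*r + 72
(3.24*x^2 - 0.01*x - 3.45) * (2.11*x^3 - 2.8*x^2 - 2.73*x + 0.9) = 6.8364*x^5 - 9.0931*x^4 - 16.0967*x^3 + 12.6033*x^2 + 9.4095*x - 3.105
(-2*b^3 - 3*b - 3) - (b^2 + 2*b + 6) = -2*b^3 - b^2 - 5*b - 9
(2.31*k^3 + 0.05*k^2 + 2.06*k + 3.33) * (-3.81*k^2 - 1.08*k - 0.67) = -8.8011*k^5 - 2.6853*k^4 - 9.4503*k^3 - 14.9456*k^2 - 4.9766*k - 2.2311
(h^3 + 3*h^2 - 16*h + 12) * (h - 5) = h^4 - 2*h^3 - 31*h^2 + 92*h - 60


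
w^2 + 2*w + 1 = (w + 1)^2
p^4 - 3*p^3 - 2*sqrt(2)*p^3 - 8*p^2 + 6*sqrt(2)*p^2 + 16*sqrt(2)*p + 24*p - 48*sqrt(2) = (p - 3)*(p - 2*sqrt(2))^2*(p + 2*sqrt(2))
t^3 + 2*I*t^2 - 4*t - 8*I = (t - 2)*(t + 2)*(t + 2*I)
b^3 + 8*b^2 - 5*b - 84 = (b - 3)*(b + 4)*(b + 7)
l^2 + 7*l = l*(l + 7)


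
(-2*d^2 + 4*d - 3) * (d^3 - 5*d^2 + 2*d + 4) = -2*d^5 + 14*d^4 - 27*d^3 + 15*d^2 + 10*d - 12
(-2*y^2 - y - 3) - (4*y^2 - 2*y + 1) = -6*y^2 + y - 4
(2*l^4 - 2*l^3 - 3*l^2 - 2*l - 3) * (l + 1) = 2*l^5 - 5*l^3 - 5*l^2 - 5*l - 3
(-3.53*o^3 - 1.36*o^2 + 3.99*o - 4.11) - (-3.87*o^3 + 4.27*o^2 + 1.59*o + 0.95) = 0.34*o^3 - 5.63*o^2 + 2.4*o - 5.06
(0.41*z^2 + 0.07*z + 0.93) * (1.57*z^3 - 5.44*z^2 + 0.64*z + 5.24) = 0.6437*z^5 - 2.1205*z^4 + 1.3417*z^3 - 2.866*z^2 + 0.962*z + 4.8732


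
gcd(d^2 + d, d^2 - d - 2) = d + 1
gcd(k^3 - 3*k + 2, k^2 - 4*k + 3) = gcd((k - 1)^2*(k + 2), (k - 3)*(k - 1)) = k - 1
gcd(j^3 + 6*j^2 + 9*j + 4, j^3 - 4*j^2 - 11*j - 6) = j^2 + 2*j + 1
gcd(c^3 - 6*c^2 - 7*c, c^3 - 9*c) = c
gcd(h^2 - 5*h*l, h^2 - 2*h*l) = h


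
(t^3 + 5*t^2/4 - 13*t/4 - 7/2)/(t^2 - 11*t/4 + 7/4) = (t^2 + 3*t + 2)/(t - 1)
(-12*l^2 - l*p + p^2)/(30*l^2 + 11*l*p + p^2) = (-12*l^2 - l*p + p^2)/(30*l^2 + 11*l*p + p^2)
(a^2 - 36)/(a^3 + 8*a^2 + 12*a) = (a - 6)/(a*(a + 2))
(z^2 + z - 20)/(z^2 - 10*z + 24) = (z + 5)/(z - 6)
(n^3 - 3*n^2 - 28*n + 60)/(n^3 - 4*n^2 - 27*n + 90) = (n - 2)/(n - 3)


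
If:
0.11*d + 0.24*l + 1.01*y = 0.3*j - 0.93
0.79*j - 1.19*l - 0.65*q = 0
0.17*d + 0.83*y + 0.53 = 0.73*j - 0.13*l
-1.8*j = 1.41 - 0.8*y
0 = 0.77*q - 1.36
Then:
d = -4.16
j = -0.95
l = -1.59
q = 1.77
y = -0.37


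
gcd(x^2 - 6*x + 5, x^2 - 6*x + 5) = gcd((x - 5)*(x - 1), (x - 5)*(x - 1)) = x^2 - 6*x + 5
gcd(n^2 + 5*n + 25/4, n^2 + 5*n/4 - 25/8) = n + 5/2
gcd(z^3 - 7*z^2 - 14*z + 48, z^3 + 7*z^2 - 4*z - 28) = z - 2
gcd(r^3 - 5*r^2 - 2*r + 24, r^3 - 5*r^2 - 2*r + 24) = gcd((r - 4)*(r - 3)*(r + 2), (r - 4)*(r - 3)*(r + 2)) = r^3 - 5*r^2 - 2*r + 24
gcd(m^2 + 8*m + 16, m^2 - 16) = m + 4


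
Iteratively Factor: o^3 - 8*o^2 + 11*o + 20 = (o + 1)*(o^2 - 9*o + 20) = (o - 4)*(o + 1)*(o - 5)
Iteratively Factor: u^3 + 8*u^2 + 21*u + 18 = (u + 2)*(u^2 + 6*u + 9) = (u + 2)*(u + 3)*(u + 3)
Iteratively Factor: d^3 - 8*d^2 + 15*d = (d - 3)*(d^2 - 5*d) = d*(d - 3)*(d - 5)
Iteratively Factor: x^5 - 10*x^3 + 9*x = (x + 1)*(x^4 - x^3 - 9*x^2 + 9*x) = (x - 1)*(x + 1)*(x^3 - 9*x) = (x - 1)*(x + 1)*(x + 3)*(x^2 - 3*x) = x*(x - 1)*(x + 1)*(x + 3)*(x - 3)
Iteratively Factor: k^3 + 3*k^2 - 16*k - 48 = (k + 3)*(k^2 - 16) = (k + 3)*(k + 4)*(k - 4)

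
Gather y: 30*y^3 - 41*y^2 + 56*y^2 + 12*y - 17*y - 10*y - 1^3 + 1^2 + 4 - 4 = 30*y^3 + 15*y^2 - 15*y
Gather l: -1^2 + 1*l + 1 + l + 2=2*l + 2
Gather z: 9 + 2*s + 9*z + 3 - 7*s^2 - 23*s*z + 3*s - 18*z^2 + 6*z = -7*s^2 + 5*s - 18*z^2 + z*(15 - 23*s) + 12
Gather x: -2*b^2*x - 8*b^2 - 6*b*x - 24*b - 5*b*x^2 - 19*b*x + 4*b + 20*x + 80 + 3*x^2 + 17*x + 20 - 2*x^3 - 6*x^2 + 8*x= -8*b^2 - 20*b - 2*x^3 + x^2*(-5*b - 3) + x*(-2*b^2 - 25*b + 45) + 100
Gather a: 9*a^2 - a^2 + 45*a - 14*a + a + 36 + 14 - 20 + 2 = 8*a^2 + 32*a + 32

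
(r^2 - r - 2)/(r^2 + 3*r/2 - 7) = 2*(r + 1)/(2*r + 7)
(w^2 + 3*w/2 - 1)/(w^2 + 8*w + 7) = (w^2 + 3*w/2 - 1)/(w^2 + 8*w + 7)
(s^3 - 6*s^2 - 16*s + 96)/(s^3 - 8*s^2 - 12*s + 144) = (s - 4)/(s - 6)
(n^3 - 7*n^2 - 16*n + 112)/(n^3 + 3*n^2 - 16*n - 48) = (n - 7)/(n + 3)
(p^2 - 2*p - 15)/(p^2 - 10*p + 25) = (p + 3)/(p - 5)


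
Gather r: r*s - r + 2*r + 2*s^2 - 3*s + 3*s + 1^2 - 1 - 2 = r*(s + 1) + 2*s^2 - 2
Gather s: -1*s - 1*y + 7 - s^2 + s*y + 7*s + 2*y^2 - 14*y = -s^2 + s*(y + 6) + 2*y^2 - 15*y + 7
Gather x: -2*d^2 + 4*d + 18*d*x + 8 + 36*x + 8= -2*d^2 + 4*d + x*(18*d + 36) + 16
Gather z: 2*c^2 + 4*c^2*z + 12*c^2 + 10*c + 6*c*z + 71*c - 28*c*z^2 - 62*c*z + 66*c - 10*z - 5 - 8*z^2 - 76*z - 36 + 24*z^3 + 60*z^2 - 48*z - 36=14*c^2 + 147*c + 24*z^3 + z^2*(52 - 28*c) + z*(4*c^2 - 56*c - 134) - 77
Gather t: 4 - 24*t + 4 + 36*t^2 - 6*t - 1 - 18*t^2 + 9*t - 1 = 18*t^2 - 21*t + 6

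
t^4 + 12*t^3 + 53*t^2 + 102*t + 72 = (t + 2)*(t + 3)^2*(t + 4)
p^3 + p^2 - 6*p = p*(p - 2)*(p + 3)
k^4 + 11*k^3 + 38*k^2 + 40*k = k*(k + 2)*(k + 4)*(k + 5)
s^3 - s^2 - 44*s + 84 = (s - 6)*(s - 2)*(s + 7)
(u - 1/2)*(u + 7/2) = u^2 + 3*u - 7/4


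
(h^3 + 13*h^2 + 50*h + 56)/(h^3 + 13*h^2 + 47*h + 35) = (h^2 + 6*h + 8)/(h^2 + 6*h + 5)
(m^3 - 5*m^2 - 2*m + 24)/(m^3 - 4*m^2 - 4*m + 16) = (m - 3)/(m - 2)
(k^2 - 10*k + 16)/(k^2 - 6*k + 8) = (k - 8)/(k - 4)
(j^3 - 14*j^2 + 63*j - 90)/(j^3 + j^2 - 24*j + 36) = (j^2 - 11*j + 30)/(j^2 + 4*j - 12)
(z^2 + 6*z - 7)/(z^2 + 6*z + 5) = (z^2 + 6*z - 7)/(z^2 + 6*z + 5)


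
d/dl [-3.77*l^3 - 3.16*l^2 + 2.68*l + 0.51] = -11.31*l^2 - 6.32*l + 2.68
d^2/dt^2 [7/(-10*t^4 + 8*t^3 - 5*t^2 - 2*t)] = 14*(t*(60*t^2 - 24*t + 5)*(10*t^3 - 8*t^2 + 5*t + 2) - 4*(20*t^3 - 12*t^2 + 5*t + 1)^2)/(t^3*(10*t^3 - 8*t^2 + 5*t + 2)^3)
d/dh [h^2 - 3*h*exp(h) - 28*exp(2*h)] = -3*h*exp(h) + 2*h - 56*exp(2*h) - 3*exp(h)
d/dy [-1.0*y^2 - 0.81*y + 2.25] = -2.0*y - 0.81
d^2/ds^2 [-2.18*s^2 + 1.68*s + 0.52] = -4.36000000000000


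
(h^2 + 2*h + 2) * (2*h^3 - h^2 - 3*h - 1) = 2*h^5 + 3*h^4 - h^3 - 9*h^2 - 8*h - 2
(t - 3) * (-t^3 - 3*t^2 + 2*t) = -t^4 + 11*t^2 - 6*t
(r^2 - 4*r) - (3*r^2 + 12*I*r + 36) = -2*r^2 - 4*r - 12*I*r - 36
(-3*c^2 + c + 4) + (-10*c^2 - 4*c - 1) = -13*c^2 - 3*c + 3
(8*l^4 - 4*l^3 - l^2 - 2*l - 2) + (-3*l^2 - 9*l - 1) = 8*l^4 - 4*l^3 - 4*l^2 - 11*l - 3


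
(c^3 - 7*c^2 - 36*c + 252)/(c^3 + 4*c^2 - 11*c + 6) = (c^2 - 13*c + 42)/(c^2 - 2*c + 1)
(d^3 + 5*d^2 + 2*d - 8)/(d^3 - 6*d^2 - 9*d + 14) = (d + 4)/(d - 7)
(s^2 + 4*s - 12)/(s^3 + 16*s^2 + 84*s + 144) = (s - 2)/(s^2 + 10*s + 24)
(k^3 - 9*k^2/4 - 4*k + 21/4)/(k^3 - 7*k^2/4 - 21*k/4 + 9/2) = (4*k^2 + 3*k - 7)/(4*k^2 + 5*k - 6)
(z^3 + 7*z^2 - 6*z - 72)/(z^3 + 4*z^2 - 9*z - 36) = (z + 6)/(z + 3)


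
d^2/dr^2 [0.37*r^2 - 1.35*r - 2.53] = 0.740000000000000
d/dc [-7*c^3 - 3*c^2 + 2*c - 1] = -21*c^2 - 6*c + 2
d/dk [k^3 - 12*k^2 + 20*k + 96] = 3*k^2 - 24*k + 20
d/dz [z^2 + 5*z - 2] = 2*z + 5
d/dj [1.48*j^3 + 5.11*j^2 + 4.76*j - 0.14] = 4.44*j^2 + 10.22*j + 4.76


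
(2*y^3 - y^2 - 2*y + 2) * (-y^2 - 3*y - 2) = -2*y^5 - 5*y^4 + y^3 + 6*y^2 - 2*y - 4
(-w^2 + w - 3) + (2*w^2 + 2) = w^2 + w - 1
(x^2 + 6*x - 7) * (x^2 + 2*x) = x^4 + 8*x^3 + 5*x^2 - 14*x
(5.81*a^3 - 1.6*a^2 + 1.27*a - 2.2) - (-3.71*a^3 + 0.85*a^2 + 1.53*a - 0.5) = 9.52*a^3 - 2.45*a^2 - 0.26*a - 1.7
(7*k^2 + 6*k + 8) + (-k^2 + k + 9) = 6*k^2 + 7*k + 17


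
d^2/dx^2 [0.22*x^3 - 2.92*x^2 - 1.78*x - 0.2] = 1.32*x - 5.84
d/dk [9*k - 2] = 9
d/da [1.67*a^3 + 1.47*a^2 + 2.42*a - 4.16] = 5.01*a^2 + 2.94*a + 2.42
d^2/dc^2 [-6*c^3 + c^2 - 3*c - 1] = 2 - 36*c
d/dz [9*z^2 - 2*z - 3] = 18*z - 2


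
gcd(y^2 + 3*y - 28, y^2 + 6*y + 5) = 1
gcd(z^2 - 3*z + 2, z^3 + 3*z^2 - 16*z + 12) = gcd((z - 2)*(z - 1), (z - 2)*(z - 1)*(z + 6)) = z^2 - 3*z + 2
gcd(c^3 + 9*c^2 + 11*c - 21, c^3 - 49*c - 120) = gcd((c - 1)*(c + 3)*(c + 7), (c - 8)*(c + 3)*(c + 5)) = c + 3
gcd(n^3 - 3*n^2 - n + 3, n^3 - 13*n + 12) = n^2 - 4*n + 3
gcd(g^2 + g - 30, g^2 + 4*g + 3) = 1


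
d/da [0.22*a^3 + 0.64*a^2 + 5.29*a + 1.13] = 0.66*a^2 + 1.28*a + 5.29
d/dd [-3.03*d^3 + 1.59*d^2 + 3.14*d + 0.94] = -9.09*d^2 + 3.18*d + 3.14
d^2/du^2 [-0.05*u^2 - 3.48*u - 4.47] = -0.100000000000000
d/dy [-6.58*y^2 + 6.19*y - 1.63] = 6.19 - 13.16*y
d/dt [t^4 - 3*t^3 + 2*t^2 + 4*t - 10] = 4*t^3 - 9*t^2 + 4*t + 4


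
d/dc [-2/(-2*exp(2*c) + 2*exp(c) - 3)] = (4 - 8*exp(c))*exp(c)/(2*exp(2*c) - 2*exp(c) + 3)^2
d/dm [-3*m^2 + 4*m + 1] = 4 - 6*m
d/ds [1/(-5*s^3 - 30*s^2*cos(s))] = 3*(-2*s*sin(s) + s + 4*cos(s))/(5*s^3*(s + 6*cos(s))^2)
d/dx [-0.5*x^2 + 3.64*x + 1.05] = 3.64 - 1.0*x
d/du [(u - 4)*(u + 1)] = 2*u - 3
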